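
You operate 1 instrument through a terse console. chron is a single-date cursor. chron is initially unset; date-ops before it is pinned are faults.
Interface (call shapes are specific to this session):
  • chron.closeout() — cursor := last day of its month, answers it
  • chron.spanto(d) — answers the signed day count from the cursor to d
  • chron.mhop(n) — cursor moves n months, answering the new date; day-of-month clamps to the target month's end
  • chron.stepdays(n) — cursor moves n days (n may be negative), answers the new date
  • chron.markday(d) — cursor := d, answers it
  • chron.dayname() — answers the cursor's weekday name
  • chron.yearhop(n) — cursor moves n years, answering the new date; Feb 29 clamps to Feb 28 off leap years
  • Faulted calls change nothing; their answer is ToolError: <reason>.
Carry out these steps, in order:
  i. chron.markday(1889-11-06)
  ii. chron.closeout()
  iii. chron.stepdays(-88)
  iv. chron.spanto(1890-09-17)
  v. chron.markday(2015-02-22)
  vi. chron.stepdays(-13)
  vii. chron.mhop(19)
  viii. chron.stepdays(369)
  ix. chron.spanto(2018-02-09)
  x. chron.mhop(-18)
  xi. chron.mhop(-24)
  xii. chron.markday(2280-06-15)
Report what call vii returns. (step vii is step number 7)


>>> chron.markday d='1889-11-06'
[out] 1889-11-06
>>> chron.closeout
[out] 1889-11-30
>>> chron.stepdays n='-88'
[out] 1889-09-03
>>> chron.spanto d='1890-09-17'
[out] 379
>>> chron.markday d='2015-02-22'
[out] 2015-02-22
>>> chron.stepdays n='-13'
[out] 2015-02-09
>>> chron.mhop n='19'
[out] 2016-09-09
>>> chron.stepdays n='369'
[out] 2017-09-13
>>> chron.spanto d='2018-02-09'
[out] 149
>>> chron.mhop n='-18'
[out] 2016-03-13
>>> chron.mhop n='-24'
[out] 2014-03-13
>>> chron.markday d='2280-06-15'
[out] 2280-06-15

Answer: 2016-09-09


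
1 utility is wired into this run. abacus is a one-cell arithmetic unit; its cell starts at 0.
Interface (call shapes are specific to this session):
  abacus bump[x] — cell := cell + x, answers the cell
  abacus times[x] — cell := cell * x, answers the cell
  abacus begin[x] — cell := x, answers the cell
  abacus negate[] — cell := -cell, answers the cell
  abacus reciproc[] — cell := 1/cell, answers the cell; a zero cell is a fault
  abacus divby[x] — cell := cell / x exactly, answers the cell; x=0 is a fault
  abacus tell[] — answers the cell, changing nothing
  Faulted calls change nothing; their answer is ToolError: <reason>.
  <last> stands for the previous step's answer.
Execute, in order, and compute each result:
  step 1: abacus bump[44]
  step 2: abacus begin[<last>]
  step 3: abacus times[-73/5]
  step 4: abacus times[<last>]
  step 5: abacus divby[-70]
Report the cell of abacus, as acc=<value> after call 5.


Answer: acc=-5158472/875

Derivation:
// 1. abacus bump(x: 44) -> 44
// 2. abacus begin(x: <last>) -> 44
// 3. abacus times(x: -73/5) -> -3212/5
// 4. abacus times(x: <last>) -> 10316944/25
// 5. abacus divby(x: -70) -> -5158472/875


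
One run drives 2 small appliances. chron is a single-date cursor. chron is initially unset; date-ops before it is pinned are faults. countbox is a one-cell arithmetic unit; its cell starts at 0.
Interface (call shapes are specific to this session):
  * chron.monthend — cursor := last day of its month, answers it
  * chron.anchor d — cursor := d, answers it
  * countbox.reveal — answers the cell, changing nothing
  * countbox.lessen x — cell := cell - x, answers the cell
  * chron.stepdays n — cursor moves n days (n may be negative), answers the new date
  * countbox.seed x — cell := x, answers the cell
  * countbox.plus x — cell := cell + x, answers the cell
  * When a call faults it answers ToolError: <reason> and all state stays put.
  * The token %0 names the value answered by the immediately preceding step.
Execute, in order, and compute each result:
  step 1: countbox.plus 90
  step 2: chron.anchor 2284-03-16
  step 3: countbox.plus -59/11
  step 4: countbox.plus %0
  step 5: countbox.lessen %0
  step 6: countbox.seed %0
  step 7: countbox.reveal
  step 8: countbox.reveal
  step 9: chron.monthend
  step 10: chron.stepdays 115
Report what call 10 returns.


-- plus(x='90') -> 90
-- anchor(d='2284-03-16') -> 2284-03-16
-- plus(x='-59/11') -> 931/11
-- plus(x='%0') -> 1862/11
-- lessen(x='%0') -> 0
-- seed(x='%0') -> 0
-- reveal() -> 0
-- reveal() -> 0
-- monthend() -> 2284-03-31
-- stepdays(n='115') -> 2284-07-24

Answer: 2284-07-24


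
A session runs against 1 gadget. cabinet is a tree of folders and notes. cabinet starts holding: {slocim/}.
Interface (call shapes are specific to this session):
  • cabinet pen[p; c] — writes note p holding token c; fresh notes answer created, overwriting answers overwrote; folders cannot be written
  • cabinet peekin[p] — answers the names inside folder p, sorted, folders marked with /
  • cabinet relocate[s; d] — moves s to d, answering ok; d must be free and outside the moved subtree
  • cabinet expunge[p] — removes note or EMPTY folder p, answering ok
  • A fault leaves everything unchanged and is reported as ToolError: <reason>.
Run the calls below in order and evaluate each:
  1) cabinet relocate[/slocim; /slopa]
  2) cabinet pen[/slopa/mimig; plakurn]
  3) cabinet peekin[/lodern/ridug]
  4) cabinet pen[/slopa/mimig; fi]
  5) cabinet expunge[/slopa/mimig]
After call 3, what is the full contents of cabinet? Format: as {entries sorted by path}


Now I run cabinet relocate(s=/slocim, d=/slopa), and get ok.
Using cabinet pen(p=/slopa/mimig, c=plakurn), and observe created.
I try cabinet peekin(p=/lodern/ridug), — result: ToolError: not found.
Next I call cabinet pen(p=/slopa/mimig, c=fi), giving overwrote.
Invoking cabinet expunge(p=/slopa/mimig), — result: ok.

Answer: {slopa/, slopa/mimig=plakurn}


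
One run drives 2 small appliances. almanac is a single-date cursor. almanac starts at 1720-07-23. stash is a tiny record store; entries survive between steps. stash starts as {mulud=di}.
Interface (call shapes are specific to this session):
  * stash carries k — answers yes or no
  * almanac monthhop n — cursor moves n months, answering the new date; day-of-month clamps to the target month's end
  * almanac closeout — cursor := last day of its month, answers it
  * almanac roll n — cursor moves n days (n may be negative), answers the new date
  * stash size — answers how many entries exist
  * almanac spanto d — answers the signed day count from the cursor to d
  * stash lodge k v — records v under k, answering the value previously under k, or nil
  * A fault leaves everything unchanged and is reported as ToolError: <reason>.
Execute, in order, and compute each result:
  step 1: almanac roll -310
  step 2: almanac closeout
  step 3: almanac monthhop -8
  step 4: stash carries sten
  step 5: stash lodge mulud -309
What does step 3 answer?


Answer: 1719-01-30

Derivation:
Then almanac roll passing n=-310, and observe 1719-09-17.
I invoke almanac closeout(), and see 1719-09-30.
I run almanac monthhop passing n=-8, yielding 1719-01-30.
I call stash carries passing k=sten, giving no.
I invoke stash lodge passing k=mulud, v=-309, and observe di.


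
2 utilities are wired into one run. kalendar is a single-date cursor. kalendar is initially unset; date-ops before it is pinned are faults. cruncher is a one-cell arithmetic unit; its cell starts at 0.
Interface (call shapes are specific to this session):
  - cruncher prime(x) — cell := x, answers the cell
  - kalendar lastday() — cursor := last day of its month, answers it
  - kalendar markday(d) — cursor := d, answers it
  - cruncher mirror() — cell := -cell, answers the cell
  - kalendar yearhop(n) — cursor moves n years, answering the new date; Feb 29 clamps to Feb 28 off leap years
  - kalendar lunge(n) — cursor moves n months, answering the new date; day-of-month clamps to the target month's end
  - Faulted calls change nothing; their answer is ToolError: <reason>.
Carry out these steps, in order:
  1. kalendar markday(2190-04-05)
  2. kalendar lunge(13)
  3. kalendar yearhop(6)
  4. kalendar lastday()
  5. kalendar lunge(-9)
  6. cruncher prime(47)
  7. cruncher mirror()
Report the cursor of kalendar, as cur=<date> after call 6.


# 1. kalendar markday(d=2190-04-05) : 2190-04-05
# 2. kalendar lunge(n=13) : 2191-05-05
# 3. kalendar yearhop(n=6) : 2197-05-05
# 4. kalendar lastday() : 2197-05-31
# 5. kalendar lunge(n=-9) : 2196-08-31
# 6. cruncher prime(x=47) : 47
# 7. cruncher mirror() : -47

Answer: cur=2196-08-31


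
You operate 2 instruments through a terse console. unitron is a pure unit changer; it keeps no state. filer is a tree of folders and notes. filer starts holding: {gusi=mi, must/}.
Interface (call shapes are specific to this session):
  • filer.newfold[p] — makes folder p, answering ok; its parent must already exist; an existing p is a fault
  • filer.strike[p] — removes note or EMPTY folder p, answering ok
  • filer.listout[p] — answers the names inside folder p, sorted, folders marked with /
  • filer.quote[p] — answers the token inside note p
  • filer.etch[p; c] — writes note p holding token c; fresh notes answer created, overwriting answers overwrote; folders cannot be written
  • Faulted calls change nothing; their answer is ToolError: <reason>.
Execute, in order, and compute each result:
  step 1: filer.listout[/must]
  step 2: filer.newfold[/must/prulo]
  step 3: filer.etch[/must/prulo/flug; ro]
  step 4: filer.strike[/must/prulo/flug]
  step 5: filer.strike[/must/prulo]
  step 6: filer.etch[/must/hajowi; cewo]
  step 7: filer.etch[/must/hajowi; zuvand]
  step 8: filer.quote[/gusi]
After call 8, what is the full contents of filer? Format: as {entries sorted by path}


;; filer.listout(p→/must) => []
;; filer.newfold(p→/must/prulo) => ok
;; filer.etch(p→/must/prulo/flug, c→ro) => created
;; filer.strike(p→/must/prulo/flug) => ok
;; filer.strike(p→/must/prulo) => ok
;; filer.etch(p→/must/hajowi, c→cewo) => created
;; filer.etch(p→/must/hajowi, c→zuvand) => overwrote
;; filer.quote(p→/gusi) => mi

Answer: {gusi=mi, must/, must/hajowi=zuvand}


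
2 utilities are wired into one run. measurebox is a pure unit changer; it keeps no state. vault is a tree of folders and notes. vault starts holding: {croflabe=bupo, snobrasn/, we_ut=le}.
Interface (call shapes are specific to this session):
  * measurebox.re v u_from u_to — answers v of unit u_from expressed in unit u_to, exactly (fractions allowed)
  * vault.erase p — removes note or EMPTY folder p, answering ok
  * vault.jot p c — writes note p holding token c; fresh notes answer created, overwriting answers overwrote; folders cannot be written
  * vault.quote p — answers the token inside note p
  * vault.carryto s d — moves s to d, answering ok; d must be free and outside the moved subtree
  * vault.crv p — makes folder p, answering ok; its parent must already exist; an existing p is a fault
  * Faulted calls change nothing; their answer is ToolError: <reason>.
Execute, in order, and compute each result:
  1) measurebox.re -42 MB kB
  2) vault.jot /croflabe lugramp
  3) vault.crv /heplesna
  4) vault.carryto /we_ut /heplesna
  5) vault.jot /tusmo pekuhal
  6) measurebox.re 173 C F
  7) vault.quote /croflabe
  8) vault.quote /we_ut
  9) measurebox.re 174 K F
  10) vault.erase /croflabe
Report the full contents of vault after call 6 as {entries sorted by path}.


! measurebox.re(v: -42, u_from: MB, u_to: kB) ~> -42000
! vault.jot(p: /croflabe, c: lugramp) ~> overwrote
! vault.crv(p: /heplesna) ~> ok
! vault.carryto(s: /we_ut, d: /heplesna) ~> ToolError: exists
! vault.jot(p: /tusmo, c: pekuhal) ~> created
! measurebox.re(v: 173, u_from: C, u_to: F) ~> 1717/5
! vault.quote(p: /croflabe) ~> lugramp
! vault.quote(p: /we_ut) ~> le
! measurebox.re(v: 174, u_from: K, u_to: F) ~> -14647/100
! vault.erase(p: /croflabe) ~> ok

Answer: {croflabe=lugramp, heplesna/, snobrasn/, tusmo=pekuhal, we_ut=le}


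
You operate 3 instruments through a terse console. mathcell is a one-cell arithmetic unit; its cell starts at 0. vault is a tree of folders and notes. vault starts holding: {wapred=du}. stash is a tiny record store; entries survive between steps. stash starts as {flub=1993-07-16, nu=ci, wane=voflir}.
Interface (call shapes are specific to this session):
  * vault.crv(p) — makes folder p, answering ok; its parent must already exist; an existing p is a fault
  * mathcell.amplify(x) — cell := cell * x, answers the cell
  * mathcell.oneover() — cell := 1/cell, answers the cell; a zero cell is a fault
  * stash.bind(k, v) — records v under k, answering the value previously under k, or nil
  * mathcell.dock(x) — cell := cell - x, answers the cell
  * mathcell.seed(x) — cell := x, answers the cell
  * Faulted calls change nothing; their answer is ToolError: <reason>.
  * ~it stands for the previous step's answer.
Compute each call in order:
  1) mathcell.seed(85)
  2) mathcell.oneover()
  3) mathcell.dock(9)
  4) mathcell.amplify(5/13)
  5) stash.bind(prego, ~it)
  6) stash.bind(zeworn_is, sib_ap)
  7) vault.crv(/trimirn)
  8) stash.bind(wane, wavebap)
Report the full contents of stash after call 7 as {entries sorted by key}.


Answer: {flub=1993-07-16, nu=ci, prego=-764/221, wane=voflir, zeworn_is=sib_ap}

Derivation:
# 1. mathcell.seed(x: 85) -> 85
# 2. mathcell.oneover() -> 1/85
# 3. mathcell.dock(x: 9) -> -764/85
# 4. mathcell.amplify(x: 5/13) -> -764/221
# 5. stash.bind(k: prego, v: ~it) -> nil
# 6. stash.bind(k: zeworn_is, v: sib_ap) -> nil
# 7. vault.crv(p: /trimirn) -> ok
# 8. stash.bind(k: wane, v: wavebap) -> voflir


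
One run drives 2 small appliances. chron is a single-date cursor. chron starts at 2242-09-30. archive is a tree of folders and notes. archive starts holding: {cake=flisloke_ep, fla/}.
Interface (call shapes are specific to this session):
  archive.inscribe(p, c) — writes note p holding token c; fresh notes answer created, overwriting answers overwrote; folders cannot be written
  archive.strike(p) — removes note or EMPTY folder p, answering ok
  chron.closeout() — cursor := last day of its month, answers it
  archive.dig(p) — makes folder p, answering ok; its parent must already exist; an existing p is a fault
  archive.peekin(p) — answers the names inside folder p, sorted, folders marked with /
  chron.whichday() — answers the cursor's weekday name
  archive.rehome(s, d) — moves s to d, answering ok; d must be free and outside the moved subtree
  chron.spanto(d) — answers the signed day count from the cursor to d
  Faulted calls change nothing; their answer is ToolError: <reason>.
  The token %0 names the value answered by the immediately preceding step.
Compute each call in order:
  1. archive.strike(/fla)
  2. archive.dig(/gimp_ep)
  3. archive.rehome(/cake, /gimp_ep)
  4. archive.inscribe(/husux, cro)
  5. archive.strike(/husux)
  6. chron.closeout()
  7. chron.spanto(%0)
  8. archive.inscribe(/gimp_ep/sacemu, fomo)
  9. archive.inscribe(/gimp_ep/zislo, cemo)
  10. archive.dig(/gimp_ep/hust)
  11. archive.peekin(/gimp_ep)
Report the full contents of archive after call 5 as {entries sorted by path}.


;; 1. archive.strike(p='/fla') : ok
;; 2. archive.dig(p='/gimp_ep') : ok
;; 3. archive.rehome(s='/cake', d='/gimp_ep') : ToolError: exists
;; 4. archive.inscribe(p='/husux', c='cro') : created
;; 5. archive.strike(p='/husux') : ok
;; 6. chron.closeout() : 2242-09-30
;; 7. chron.spanto(d='%0') : 0
;; 8. archive.inscribe(p='/gimp_ep/sacemu', c='fomo') : created
;; 9. archive.inscribe(p='/gimp_ep/zislo', c='cemo') : created
;; 10. archive.dig(p='/gimp_ep/hust') : ok
;; 11. archive.peekin(p='/gimp_ep') : [hust/, sacemu, zislo]

Answer: {cake=flisloke_ep, gimp_ep/}


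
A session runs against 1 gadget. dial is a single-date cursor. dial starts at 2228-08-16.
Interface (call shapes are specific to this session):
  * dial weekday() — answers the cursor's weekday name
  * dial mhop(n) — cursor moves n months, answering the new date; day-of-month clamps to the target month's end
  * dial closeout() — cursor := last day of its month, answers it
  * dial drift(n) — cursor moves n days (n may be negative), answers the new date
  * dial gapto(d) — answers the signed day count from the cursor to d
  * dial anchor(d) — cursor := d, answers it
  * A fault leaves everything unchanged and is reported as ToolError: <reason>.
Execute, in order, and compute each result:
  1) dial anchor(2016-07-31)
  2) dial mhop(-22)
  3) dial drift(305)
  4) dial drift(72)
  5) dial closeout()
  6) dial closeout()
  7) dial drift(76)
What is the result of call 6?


Answer: 2015-10-31

Derivation:
-- 1. dial anchor(d='2016-07-31') ~> 2016-07-31
-- 2. dial mhop(n='-22') ~> 2014-09-30
-- 3. dial drift(n='305') ~> 2015-08-01
-- 4. dial drift(n='72') ~> 2015-10-12
-- 5. dial closeout() ~> 2015-10-31
-- 6. dial closeout() ~> 2015-10-31
-- 7. dial drift(n='76') ~> 2016-01-15


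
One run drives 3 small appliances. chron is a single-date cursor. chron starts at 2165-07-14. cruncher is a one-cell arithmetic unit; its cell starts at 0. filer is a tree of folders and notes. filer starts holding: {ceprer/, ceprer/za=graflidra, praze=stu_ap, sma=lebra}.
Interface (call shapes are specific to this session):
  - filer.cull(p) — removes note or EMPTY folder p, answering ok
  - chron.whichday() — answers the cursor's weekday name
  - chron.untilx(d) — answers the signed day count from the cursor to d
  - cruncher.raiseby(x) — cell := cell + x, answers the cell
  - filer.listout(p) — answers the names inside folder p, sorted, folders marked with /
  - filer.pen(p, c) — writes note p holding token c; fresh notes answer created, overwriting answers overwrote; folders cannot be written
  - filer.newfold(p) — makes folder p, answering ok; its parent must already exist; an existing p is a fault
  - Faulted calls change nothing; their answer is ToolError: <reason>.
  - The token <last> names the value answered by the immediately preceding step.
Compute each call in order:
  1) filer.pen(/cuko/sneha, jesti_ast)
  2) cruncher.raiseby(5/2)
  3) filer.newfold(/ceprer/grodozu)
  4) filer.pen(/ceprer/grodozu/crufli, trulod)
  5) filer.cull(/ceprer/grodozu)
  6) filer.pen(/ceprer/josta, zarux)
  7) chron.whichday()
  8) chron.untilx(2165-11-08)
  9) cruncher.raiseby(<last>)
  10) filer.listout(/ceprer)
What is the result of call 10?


·→ filer.pen(p=/cuko/sneha, c=jesti_ast)
·← ToolError: no parent
·→ cruncher.raiseby(x=5/2)
·← 5/2
·→ filer.newfold(p=/ceprer/grodozu)
·← ok
·→ filer.pen(p=/ceprer/grodozu/crufli, c=trulod)
·← created
·→ filer.cull(p=/ceprer/grodozu)
·← ToolError: not empty
·→ filer.pen(p=/ceprer/josta, c=zarux)
·← created
·→ chron.whichday()
·← Sunday
·→ chron.untilx(d=2165-11-08)
·← 117
·→ cruncher.raiseby(x=<last>)
·← 239/2
·→ filer.listout(p=/ceprer)
·← [grodozu/, josta, za]

Answer: [grodozu/, josta, za]


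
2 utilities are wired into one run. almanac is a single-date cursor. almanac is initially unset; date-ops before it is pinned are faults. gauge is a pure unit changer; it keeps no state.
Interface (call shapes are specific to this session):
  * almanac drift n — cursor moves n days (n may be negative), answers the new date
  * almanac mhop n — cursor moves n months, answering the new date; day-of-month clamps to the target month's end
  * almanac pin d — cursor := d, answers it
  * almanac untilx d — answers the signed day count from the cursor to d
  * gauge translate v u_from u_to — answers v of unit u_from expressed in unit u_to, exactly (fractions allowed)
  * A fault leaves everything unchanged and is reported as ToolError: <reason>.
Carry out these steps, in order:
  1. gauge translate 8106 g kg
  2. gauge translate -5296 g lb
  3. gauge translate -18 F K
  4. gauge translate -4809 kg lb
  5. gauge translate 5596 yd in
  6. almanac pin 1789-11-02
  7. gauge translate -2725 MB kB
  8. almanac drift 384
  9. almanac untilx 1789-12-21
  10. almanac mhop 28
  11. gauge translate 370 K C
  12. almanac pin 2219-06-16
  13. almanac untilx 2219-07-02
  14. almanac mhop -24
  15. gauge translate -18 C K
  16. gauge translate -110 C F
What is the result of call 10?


-> gauge translate(8106, g, kg)
<- 4053/500
-> gauge translate(-5296, g, lb)
<- -529600000/45359237
-> gauge translate(-18, F, K)
<- 44167/180
-> gauge translate(-4809, kg, lb)
<- -68700000000/6479891
-> gauge translate(5596, yd, in)
<- 201456
-> almanac pin(1789-11-02)
<- 1789-11-02
-> gauge translate(-2725, MB, kB)
<- -2725000
-> almanac drift(384)
<- 1790-11-21
-> almanac untilx(1789-12-21)
<- -335
-> almanac mhop(28)
<- 1793-03-21
-> gauge translate(370, K, C)
<- 1937/20
-> almanac pin(2219-06-16)
<- 2219-06-16
-> almanac untilx(2219-07-02)
<- 16
-> almanac mhop(-24)
<- 2217-06-16
-> gauge translate(-18, C, K)
<- 5103/20
-> gauge translate(-110, C, F)
<- -166

Answer: 1793-03-21


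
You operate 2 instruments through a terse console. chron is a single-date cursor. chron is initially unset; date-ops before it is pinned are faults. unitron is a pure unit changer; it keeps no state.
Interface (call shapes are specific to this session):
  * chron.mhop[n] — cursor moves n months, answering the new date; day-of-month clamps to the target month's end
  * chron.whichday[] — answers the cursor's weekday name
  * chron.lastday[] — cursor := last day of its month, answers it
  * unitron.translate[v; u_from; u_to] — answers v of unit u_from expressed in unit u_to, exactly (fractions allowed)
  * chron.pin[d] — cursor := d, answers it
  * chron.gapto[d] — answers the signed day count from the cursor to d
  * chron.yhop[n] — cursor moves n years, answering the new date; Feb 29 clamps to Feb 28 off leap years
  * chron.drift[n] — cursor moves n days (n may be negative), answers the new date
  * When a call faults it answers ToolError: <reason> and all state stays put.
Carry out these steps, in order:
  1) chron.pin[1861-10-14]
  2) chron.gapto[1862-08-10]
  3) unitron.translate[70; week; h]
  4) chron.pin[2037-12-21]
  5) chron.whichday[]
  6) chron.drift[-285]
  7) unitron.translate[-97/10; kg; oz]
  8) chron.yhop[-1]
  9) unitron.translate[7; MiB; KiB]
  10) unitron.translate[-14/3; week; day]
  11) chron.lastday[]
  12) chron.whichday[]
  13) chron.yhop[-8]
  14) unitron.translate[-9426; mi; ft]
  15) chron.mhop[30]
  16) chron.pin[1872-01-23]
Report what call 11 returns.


·→ pin(d=1861-10-14)
·← 1861-10-14
·→ gapto(d=1862-08-10)
·← 300
·→ translate(v=70, u_from=week, u_to=h)
·← 11760
·→ pin(d=2037-12-21)
·← 2037-12-21
·→ whichday()
·← Monday
·→ drift(n=-285)
·← 2037-03-11
·→ translate(v=-97/10, u_from=kg, u_to=oz)
·← -160000000/467621
·→ yhop(n=-1)
·← 2036-03-11
·→ translate(v=7, u_from=MiB, u_to=KiB)
·← 7168
·→ translate(v=-14/3, u_from=week, u_to=day)
·← -98/3
·→ lastday()
·← 2036-03-31
·→ whichday()
·← Monday
·→ yhop(n=-8)
·← 2028-03-31
·→ translate(v=-9426, u_from=mi, u_to=ft)
·← -49769280
·→ mhop(n=30)
·← 2030-09-30
·→ pin(d=1872-01-23)
·← 1872-01-23

Answer: 2036-03-31


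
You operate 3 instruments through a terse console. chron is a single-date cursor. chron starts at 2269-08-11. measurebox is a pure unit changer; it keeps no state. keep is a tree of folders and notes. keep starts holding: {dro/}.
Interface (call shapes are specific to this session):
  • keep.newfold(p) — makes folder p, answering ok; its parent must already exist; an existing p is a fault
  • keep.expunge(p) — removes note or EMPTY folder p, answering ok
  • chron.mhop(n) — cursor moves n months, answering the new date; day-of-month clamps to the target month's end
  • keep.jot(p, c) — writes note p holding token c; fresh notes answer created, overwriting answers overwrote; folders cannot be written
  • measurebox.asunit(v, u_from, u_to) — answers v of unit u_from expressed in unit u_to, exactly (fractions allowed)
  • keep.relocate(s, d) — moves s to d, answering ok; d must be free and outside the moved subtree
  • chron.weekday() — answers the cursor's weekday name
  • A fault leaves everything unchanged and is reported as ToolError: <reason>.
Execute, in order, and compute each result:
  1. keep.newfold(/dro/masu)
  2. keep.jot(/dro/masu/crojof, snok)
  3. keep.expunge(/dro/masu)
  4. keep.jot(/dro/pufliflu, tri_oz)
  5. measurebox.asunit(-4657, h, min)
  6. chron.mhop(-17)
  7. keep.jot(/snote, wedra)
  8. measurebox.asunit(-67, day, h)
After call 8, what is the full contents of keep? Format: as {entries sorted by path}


Answer: {dro/, dro/masu/, dro/masu/crojof=snok, dro/pufliflu=tri_oz, snote=wedra}

Derivation:
Now I run keep.newfold using p→/dro/masu, yielding ok.
Calling keep.jot using p→/dro/masu/crojof, c→snok, giving created.
Invoking keep.expunge using p→/dro/masu, which returns ToolError: not empty.
Using keep.jot using p→/dro/pufliflu, c→tri_oz, and get created.
Calling measurebox.asunit using v→-4657, u_from→h, u_to→min, and see -279420.
I call chron.mhop using n→-17, and observe 2268-03-11.
Using keep.jot using p→/snote, c→wedra, and get created.
I run measurebox.asunit using v→-67, u_from→day, u_to→h, and observe -1608.


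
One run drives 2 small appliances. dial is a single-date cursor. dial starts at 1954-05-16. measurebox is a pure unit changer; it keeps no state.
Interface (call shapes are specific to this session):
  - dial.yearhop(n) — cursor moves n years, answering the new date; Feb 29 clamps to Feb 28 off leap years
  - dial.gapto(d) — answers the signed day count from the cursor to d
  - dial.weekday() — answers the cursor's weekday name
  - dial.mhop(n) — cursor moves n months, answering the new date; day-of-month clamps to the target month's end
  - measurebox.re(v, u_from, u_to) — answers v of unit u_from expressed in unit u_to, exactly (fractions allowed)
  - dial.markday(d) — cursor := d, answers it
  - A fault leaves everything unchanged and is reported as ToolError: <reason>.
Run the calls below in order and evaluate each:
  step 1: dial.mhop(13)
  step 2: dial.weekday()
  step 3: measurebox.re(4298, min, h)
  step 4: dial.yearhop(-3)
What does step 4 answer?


·→ dial.mhop(n→13)
·← 1955-06-16
·→ dial.weekday()
·← Thursday
·→ measurebox.re(v→4298, u_from→min, u_to→h)
·← 2149/30
·→ dial.yearhop(n→-3)
·← 1952-06-16

Answer: 1952-06-16


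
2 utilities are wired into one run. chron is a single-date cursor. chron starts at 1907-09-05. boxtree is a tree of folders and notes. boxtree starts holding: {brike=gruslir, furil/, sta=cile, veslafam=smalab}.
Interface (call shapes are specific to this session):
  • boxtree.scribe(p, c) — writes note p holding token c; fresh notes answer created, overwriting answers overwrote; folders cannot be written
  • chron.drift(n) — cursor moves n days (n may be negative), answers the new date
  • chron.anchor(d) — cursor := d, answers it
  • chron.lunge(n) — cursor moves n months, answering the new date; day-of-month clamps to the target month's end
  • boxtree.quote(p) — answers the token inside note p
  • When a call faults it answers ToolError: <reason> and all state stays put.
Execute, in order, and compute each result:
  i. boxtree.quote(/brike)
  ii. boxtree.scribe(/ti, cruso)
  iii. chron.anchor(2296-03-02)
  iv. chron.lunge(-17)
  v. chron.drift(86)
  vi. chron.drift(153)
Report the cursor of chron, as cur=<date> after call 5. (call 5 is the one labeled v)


Answer: cur=2294-12-27

Derivation:
-> boxtree.quote(/brike)
<- gruslir
-> boxtree.scribe(/ti, cruso)
<- created
-> chron.anchor(2296-03-02)
<- 2296-03-02
-> chron.lunge(-17)
<- 2294-10-02
-> chron.drift(86)
<- 2294-12-27
-> chron.drift(153)
<- 2295-05-29


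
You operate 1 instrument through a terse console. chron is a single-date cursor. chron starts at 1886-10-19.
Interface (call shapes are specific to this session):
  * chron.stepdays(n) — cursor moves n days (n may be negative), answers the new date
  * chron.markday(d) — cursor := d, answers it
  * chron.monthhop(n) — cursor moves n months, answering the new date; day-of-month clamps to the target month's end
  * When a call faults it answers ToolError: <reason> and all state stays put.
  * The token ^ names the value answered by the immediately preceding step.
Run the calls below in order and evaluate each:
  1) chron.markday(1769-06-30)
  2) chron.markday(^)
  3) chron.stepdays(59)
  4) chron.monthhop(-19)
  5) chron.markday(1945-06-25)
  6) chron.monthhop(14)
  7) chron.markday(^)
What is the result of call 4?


Answer: 1768-01-28

Derivation:
→ chron.markday(d=1769-06-30)
← 1769-06-30
→ chron.markday(d=^)
← 1769-06-30
→ chron.stepdays(n=59)
← 1769-08-28
→ chron.monthhop(n=-19)
← 1768-01-28
→ chron.markday(d=1945-06-25)
← 1945-06-25
→ chron.monthhop(n=14)
← 1946-08-25
→ chron.markday(d=^)
← 1946-08-25


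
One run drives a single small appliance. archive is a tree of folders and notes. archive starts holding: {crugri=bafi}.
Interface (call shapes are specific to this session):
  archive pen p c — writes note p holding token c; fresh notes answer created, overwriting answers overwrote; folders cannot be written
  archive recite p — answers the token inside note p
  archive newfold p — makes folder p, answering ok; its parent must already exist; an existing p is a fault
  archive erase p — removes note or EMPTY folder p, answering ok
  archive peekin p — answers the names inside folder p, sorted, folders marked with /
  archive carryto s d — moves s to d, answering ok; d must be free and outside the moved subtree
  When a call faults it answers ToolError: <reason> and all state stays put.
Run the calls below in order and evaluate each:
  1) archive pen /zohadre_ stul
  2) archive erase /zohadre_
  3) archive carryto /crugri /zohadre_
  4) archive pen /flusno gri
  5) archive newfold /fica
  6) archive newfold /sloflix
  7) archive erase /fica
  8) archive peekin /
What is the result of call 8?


Answer: [flusno, sloflix/, zohadre_]

Derivation:
>> archive pen(p='/zohadre_', c='stul')
<< created
>> archive erase(p='/zohadre_')
<< ok
>> archive carryto(s='/crugri', d='/zohadre_')
<< ok
>> archive pen(p='/flusno', c='gri')
<< created
>> archive newfold(p='/fica')
<< ok
>> archive newfold(p='/sloflix')
<< ok
>> archive erase(p='/fica')
<< ok
>> archive peekin(p='/')
<< [flusno, sloflix/, zohadre_]


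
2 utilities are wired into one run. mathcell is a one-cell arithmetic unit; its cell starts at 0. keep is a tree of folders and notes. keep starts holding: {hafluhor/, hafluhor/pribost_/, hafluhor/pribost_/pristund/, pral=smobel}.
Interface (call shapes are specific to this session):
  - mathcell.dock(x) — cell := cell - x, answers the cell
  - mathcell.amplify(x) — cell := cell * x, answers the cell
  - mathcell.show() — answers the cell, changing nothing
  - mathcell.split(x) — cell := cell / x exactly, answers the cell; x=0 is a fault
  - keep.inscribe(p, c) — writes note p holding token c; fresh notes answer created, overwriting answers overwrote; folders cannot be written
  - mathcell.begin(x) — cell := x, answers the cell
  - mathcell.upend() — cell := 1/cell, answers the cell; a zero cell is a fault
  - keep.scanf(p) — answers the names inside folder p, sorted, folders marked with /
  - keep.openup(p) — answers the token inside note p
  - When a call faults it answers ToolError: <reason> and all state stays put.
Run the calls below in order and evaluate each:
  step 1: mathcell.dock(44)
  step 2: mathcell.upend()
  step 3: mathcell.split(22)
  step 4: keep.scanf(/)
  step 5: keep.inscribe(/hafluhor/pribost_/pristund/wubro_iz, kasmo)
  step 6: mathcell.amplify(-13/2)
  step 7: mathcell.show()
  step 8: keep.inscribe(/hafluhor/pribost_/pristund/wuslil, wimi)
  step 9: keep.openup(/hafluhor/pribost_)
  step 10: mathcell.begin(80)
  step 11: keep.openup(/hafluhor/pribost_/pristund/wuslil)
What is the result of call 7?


// mathcell.dock(44) : -44
// mathcell.upend() : -1/44
// mathcell.split(22) : -1/968
// keep.scanf(/) : [hafluhor/, pral]
// keep.inscribe(/hafluhor/pribost_/pristund/wubro_iz, kasmo) : created
// mathcell.amplify(-13/2) : 13/1936
// mathcell.show() : 13/1936
// keep.inscribe(/hafluhor/pribost_/pristund/wuslil, wimi) : created
// keep.openup(/hafluhor/pribost_) : ToolError: is a directory
// mathcell.begin(80) : 80
// keep.openup(/hafluhor/pribost_/pristund/wuslil) : wimi

Answer: 13/1936


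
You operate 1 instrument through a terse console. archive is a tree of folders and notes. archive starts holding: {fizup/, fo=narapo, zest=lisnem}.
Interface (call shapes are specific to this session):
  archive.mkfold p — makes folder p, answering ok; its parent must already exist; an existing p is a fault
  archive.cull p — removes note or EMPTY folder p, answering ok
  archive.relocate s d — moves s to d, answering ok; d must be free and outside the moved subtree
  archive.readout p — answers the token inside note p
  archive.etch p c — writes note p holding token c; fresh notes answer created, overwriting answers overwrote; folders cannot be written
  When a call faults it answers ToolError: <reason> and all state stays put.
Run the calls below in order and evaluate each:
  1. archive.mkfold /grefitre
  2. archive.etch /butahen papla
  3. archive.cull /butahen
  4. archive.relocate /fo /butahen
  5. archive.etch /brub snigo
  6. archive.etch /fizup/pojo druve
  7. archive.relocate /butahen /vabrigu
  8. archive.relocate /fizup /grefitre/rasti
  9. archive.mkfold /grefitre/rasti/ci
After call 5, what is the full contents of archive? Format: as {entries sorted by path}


Next I call archive.mkfold with p: /grefitre, and see ok.
Invoking archive.etch with p: /butahen, c: papla, and see created.
Then archive.cull with p: /butahen, giving ok.
Calling archive.relocate with s: /fo, d: /butahen, → ok.
I use archive.etch with p: /brub, c: snigo, and observe created.
Then archive.etch with p: /fizup/pojo, c: druve, → created.
Calling archive.relocate with s: /butahen, d: /vabrigu, → ok.
I invoke archive.relocate with s: /fizup, d: /grefitre/rasti, which returns ok.
Invoking archive.mkfold with p: /grefitre/rasti/ci, yielding ok.

Answer: {brub=snigo, butahen=narapo, fizup/, grefitre/, zest=lisnem}


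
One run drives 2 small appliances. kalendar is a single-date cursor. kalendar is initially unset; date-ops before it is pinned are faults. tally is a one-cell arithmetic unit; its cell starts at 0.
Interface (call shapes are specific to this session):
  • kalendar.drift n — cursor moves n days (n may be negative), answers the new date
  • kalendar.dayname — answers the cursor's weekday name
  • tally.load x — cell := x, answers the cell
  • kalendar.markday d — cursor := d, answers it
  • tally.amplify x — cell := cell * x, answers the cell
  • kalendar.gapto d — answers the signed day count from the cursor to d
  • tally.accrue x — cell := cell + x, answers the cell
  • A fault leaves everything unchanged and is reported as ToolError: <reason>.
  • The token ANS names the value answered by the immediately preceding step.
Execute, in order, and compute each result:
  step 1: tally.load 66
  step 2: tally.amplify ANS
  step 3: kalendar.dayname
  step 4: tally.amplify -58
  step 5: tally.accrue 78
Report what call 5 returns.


% tally.load(x: 66) ~> 66
% tally.amplify(x: ANS) ~> 4356
% kalendar.dayname() ~> ToolError: no date set
% tally.amplify(x: -58) ~> -252648
% tally.accrue(x: 78) ~> -252570

Answer: -252570


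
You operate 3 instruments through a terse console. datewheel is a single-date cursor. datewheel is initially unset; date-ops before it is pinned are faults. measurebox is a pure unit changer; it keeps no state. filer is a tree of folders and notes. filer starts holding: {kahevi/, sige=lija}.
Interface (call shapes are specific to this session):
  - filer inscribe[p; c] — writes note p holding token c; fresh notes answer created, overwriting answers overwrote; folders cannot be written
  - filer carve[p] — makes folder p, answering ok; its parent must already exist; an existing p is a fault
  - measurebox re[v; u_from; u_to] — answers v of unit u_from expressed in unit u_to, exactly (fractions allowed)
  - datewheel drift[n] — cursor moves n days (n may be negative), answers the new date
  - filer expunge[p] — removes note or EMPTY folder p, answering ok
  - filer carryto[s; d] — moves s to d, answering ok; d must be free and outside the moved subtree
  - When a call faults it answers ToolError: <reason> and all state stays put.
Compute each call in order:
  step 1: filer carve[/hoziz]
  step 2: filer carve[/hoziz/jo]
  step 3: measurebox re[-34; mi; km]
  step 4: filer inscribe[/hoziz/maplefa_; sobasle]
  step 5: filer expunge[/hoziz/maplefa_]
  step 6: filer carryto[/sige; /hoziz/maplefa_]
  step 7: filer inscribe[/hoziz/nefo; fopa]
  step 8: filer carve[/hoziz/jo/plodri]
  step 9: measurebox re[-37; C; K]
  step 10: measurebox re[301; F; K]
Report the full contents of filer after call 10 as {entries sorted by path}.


→ filer carve(p: /hoziz)
← ok
→ filer carve(p: /hoziz/jo)
← ok
→ measurebox re(v: -34, u_from: mi, u_to: km)
← -854964/15625
→ filer inscribe(p: /hoziz/maplefa_, c: sobasle)
← created
→ filer expunge(p: /hoziz/maplefa_)
← ok
→ filer carryto(s: /sige, d: /hoziz/maplefa_)
← ok
→ filer inscribe(p: /hoziz/nefo, c: fopa)
← created
→ filer carve(p: /hoziz/jo/plodri)
← ok
→ measurebox re(v: -37, u_from: C, u_to: K)
← 4723/20
→ measurebox re(v: 301, u_from: F, u_to: K)
← 76067/180

Answer: {hoziz/, hoziz/jo/, hoziz/jo/plodri/, hoziz/maplefa_=lija, hoziz/nefo=fopa, kahevi/}


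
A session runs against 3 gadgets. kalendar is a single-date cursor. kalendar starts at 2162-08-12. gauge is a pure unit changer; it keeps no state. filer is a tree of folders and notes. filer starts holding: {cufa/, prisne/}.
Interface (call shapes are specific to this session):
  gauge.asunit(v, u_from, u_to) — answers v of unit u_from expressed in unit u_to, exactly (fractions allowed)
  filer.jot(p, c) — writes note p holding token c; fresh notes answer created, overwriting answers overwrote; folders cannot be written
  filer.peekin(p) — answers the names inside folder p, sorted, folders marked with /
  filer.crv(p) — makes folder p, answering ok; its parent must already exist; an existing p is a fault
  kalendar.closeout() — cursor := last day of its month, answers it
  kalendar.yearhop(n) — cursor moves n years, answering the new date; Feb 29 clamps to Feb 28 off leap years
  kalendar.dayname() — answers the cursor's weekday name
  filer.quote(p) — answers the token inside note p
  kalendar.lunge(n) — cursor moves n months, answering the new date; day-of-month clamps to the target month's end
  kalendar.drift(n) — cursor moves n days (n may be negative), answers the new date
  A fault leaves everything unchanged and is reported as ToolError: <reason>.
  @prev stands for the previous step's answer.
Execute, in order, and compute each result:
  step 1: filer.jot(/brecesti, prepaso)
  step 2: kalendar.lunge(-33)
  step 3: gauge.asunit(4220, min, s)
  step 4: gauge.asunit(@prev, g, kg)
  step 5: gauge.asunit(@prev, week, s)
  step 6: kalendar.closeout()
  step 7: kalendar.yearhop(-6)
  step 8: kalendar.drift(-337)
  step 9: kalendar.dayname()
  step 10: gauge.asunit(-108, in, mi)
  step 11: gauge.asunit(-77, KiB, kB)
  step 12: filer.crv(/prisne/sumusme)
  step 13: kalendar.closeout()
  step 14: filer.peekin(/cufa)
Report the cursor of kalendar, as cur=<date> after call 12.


Using filer.jot(p='/brecesti', c='prepaso'), which returns created.
Invoking kalendar.lunge(n='-33'), → 2159-11-12.
Calling gauge.asunit(v='4220', u_from='min', u_to='s'), and see 253200.
Then gauge.asunit(v='@prev', u_from='g', u_to='kg'), and observe 1266/5.
Then gauge.asunit(v='@prev', u_from='week', u_to='s'), which returns 153135360.
Calling kalendar.closeout(), — result: 2159-11-30.
Then kalendar.yearhop(n='-6'), yielding 2153-11-30.
Using kalendar.drift(n='-337'): 2152-12-28.
Using kalendar.dayname(), — result: Thursday.
Using gauge.asunit(v='-108', u_from='in', u_to='mi'), and see -3/1760.
I run gauge.asunit(v='-77', u_from='KiB', u_to='kB'), — result: -9856/125.
I try filer.crv(p='/prisne/sumusme'), giving ok.
Then kalendar.closeout, and see 2152-12-31.
Using filer.peekin(p='/cufa'), and observe [].

Answer: cur=2152-12-28
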